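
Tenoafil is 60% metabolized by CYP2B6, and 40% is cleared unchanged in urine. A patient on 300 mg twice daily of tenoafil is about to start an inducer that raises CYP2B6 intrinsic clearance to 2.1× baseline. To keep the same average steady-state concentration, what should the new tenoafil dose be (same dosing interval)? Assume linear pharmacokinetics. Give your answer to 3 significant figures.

The CYP2B6 pathway (60% of clearance) rises to 2.1× activity: 0.6 × 2.1 = 1.26.
The remaining 40% of clearance is unaffected.
New clearance relative to baseline: 1.26 + 0.4 = 1.66.
To maintain the same steady-state level, dose must scale with clearance: new dose = 300 × 1.66 = 498 mg.

498 mg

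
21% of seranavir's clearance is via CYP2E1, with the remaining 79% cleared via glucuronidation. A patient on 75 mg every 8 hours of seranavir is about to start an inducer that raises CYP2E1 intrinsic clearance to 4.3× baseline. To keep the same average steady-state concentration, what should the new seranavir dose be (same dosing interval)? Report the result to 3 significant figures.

127 mg

The CYP2E1 pathway (21% of clearance) increases to 4.3× activity: 0.21 × 4.3 = 0.903.
Non-CYP routes (79%) are unchanged.
New clearance relative to baseline: 0.903 + 0.79 = 1.693.
Exposure is unchanged when dose changes in proportion to clearance. New dose = 75 mg × 1.693 = 127 mg.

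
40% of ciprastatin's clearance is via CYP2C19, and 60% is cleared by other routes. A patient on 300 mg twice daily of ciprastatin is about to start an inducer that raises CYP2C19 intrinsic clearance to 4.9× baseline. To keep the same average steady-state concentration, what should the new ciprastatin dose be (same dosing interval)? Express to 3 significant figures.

768 mg

CYP2C19: 0.4 × 4.9 = 1.96
Other: 0.6 (unchanged)
Relative clearance = 1.96 + 0.6 = 2.56.
To maintain the same steady-state level, dose must scale with clearance: new dose = 300 × 2.56 = 768 mg.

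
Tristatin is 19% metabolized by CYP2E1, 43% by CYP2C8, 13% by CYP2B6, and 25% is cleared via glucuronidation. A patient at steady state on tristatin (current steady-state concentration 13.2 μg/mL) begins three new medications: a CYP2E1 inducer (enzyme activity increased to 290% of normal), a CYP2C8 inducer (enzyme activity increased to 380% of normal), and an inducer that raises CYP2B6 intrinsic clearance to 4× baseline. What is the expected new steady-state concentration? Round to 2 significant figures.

The CYP2E1 pathway (19% of clearance) increases to 2.9× activity: 0.19 × 2.9 = 0.551.
The CYP2C8 pathway (43% of clearance) rises to 3.8× activity: 0.43 × 3.8 = 1.634.
The CYP2B6 pathway (13% of clearance) increases to 4× activity: 0.13 × 4 = 0.52.
The remaining 25% of clearance is unaffected.
Relative clearance = 0.551 + 1.634 + 0.52 + 0.25 = 2.955.
New steady-state concentration = 13.2 / 2.955 = 4.5 μg/mL (concentration scales inversely with clearance).

4.5 μg/mL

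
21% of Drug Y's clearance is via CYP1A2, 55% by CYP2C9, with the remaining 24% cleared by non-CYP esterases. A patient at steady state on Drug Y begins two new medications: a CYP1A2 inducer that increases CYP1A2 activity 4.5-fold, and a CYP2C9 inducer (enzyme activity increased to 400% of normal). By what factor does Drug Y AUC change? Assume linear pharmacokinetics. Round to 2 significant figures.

0.30

The CYP1A2 pathway (21% of clearance) is boosted to 4.5× activity: 0.21 × 4.5 = 0.945.
The CYP2C9 pathway (55% of clearance) increases to 4× activity: 0.55 × 4 = 2.2.
Non-CYP routes (24%) are unchanged.
New clearance relative to baseline: 0.945 + 2.2 + 0.24 = 3.385.
Because AUC varies inversely with clearance, the combined effect is 1 / 3.385 = 0.30.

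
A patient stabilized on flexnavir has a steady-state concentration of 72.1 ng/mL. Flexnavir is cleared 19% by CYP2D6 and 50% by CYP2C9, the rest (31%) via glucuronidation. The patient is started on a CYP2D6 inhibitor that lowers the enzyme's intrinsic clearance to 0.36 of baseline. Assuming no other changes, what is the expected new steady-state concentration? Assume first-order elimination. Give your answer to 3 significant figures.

The CYP2D6 pathway (19% of clearance) drops to 0.36× activity: 0.19 × 0.36 = 0.0684.
CYP2C9 (50%) and the residual 31% are unaffected.
CL_new/CL_old = 0.0684 + 0.5 + 0.31 = 0.8784.
New steady-state concentration = baseline ÷ relative clearance = 72.1 / 0.8784 = 82.1 ng/mL.

82.1 ng/mL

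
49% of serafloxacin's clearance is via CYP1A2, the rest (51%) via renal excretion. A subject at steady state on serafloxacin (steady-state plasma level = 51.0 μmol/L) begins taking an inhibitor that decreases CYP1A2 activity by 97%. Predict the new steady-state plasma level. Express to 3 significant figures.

CYP1A2: 0.49 × 0.03 = 0.0147
Other: 0.51 (unchanged)
New clearance relative to baseline: 0.0147 + 0.51 = 0.5247.
Steady-state plasma level ∝ 1/CL, so new value = 51.0 / 0.5247 = 97.2 μmol/L.

97.2 μmol/L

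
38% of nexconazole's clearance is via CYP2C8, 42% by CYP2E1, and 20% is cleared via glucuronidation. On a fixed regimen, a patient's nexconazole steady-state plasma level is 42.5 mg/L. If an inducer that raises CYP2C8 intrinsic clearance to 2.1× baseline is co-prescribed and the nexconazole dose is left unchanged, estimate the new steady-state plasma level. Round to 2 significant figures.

30 mg/L

The CYP2C8 pathway (38% of clearance) is boosted to 2.1× activity: 0.38 × 2.1 = 0.798.
CYP2E1 (42%) and the residual 20% are unaffected.
CL_new/CL_old = 0.798 + 0.42 + 0.2 = 1.418.
Steady-state plasma level ∝ 1/CL, so new value = 42.5 / 1.418 = 30 mg/L.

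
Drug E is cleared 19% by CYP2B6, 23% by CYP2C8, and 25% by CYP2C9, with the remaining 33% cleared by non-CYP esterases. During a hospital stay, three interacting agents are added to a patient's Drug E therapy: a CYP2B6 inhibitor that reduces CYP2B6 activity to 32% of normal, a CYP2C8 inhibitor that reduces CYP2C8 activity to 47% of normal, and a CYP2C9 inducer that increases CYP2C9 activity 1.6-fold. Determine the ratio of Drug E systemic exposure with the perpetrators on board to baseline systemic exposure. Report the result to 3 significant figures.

The CYP2B6 pathway (19% of clearance) drops to 0.32× activity: 0.19 × 0.32 = 0.0608.
The CYP2C8 pathway (23% of clearance) drops to 0.47× activity: 0.23 × 0.47 = 0.1081.
The CYP2C9 pathway (25% of clearance) rises to 1.6× activity: 0.25 × 1.6 = 0.4.
The remaining 33% of clearance is unaffected.
CL_new/CL_old = 0.0608 + 0.1081 + 0.4 + 0.33 = 0.8989.
Systemic exposure ∝ 1/CL: fold-change = 1 / 0.8989 = 1.11.

1.11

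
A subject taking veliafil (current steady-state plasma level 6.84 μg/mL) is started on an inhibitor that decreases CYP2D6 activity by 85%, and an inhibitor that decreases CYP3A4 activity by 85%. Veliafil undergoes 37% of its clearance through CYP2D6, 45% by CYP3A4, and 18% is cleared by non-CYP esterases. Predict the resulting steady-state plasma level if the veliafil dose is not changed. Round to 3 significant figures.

CYP2D6: 0.37 × 0.15 = 0.0555
CYP3A4: 0.45 × 0.15 = 0.0675
Other: 0.18 (unchanged)
New clearance relative to baseline: 0.0555 + 0.0675 + 0.18 = 0.303.
Dividing the baseline by the relative clearance: 6.84 / 0.303 = 22.6 μg/mL.

22.6 μg/mL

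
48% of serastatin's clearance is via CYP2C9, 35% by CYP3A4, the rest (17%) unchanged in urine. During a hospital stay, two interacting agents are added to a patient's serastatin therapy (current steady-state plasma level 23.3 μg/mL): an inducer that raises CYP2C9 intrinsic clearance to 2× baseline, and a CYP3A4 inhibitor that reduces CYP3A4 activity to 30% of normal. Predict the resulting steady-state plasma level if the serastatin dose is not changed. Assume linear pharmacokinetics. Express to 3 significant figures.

18.9 μg/mL

The CYP2C9 pathway (48% of clearance) increases to 2× activity: 0.48 × 2 = 0.96.
The CYP3A4 pathway (35% of clearance) is reduced to 0.3× activity: 0.35 × 0.3 = 0.105.
The remaining 17% of clearance is unaffected.
CL_new/CL_old = 0.96 + 0.105 + 0.17 = 1.235.
Steady-state plasma level ∝ 1/CL: new value = 23.3 / 1.235 = 18.9 μg/mL.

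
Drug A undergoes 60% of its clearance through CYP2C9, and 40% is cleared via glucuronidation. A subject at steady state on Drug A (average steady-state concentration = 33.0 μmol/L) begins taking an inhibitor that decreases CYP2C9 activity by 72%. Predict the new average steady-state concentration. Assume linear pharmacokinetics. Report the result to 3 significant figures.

The CYP2C9 pathway (60% of clearance) falls to 0.28× activity: 0.6 × 0.28 = 0.168.
The remaining 40% of clearance is unaffected.
CL_new/CL_old = 0.168 + 0.4 = 0.568.
Average steady-state concentration ∝ 1/CL, so new value = 33.0 / 0.568 = 58.1 μmol/L.

58.1 μmol/L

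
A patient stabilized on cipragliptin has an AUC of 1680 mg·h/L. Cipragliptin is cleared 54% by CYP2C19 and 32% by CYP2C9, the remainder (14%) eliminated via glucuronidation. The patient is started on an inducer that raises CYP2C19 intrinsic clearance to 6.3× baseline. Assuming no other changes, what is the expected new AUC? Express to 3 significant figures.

435 mg·h/L

The CYP2C19 pathway (54% of clearance) rises to 6.3× activity: 0.54 × 6.3 = 3.402.
CYP2C9 (32%) and the residual 14% are unaffected.
Relative clearance = 3.402 + 0.32 + 0.14 = 3.862.
AUC ∝ 1/CL, so new value = 1680 / 3.862 = 435 mg·h/L.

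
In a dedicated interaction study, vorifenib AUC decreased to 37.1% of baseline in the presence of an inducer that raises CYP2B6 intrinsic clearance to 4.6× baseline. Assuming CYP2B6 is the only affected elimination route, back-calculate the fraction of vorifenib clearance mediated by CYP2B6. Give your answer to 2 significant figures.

CL'/CL = 1 / 0.371 = 2.695
4.6·fm + (1 − fm) = 2.695
fm = (2.695 − 1) / (4.6 − 1) = 0.47

0.47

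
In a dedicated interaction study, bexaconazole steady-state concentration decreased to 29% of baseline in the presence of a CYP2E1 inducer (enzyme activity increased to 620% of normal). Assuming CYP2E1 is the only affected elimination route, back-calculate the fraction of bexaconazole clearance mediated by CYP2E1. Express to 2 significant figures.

0.47

Write x for the fraction cleared via CYP2E1. The observed steady-state concentration change means clearance rose to 1/0.290 = 3.448 of baseline.
Only the CYP2E1 route changed, so 3.448 = x·6.2 + (1 − x), giving x = 0.47.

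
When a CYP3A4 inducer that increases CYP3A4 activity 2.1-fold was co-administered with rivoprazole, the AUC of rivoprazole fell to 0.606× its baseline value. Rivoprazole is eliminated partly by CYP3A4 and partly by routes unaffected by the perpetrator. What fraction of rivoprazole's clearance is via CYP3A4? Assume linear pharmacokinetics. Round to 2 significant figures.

Write x for the fraction cleared via CYP3A4. The observed AUC change means clearance rose to 1/0.606 = 1.65 of baseline.
Only the CYP3A4 route changed, so 1.65 = x·2.1 + (1 − x), giving x = 0.59.

0.59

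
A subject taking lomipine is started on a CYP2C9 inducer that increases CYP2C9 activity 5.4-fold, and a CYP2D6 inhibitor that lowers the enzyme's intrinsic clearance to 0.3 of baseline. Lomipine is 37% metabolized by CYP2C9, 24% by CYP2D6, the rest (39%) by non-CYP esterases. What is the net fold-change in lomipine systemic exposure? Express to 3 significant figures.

0.407

The CYP2C9 pathway (37% of clearance) rises to 5.4× activity: 0.37 × 5.4 = 1.998.
The CYP2D6 pathway (24% of clearance) is reduced to 0.3× activity: 0.24 × 0.3 = 0.072.
Non-CYP routes (39%) are unchanged.
CL_new/CL_old = 1.998 + 0.072 + 0.39 = 2.46.
Systemic exposure ∝ 1/CL: fold-change = 1 / 2.46 = 0.407.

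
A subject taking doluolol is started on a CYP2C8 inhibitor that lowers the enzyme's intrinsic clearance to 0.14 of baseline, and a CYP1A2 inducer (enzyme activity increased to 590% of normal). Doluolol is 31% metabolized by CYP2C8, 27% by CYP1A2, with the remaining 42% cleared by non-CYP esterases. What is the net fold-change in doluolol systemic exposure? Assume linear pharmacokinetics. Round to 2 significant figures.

CYP2C8: 0.31 × 0.14 = 0.0434
CYP1A2: 0.27 × 5.9 = 1.593
Other: 0.42 (unchanged)
New clearance relative to baseline: 0.0434 + 1.593 + 0.42 = 2.0564.
Because systemic exposure varies inversely with clearance, the combined effect is 1 / 2.0564 = 0.49.

0.49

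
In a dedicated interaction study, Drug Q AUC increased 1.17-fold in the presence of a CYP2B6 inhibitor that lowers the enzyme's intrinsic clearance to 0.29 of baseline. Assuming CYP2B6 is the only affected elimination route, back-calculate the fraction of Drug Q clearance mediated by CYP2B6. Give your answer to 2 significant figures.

0.20

Write x for the fraction cleared via CYP2B6. The observed AUC change means clearance fell to 1/1.17 = 0.8547 of baseline.
Setting x·0.29 + (1 − x) = 0.8547 and solving: x = (0.8547 − 1)/(0.29 − 1) = 0.20.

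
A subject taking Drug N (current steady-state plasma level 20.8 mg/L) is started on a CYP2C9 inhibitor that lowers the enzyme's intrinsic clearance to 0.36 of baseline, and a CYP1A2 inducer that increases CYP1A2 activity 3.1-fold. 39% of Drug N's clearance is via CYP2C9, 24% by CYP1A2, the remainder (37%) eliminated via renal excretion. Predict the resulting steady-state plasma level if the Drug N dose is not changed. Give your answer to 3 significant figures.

16.6 mg/L

The CYP2C9 pathway (39% of clearance) is reduced to 0.36× activity: 0.39 × 0.36 = 0.1404.
The CYP1A2 pathway (24% of clearance) increases to 3.1× activity: 0.24 × 3.1 = 0.744.
Non-CYP routes (37%) are unchanged.
Relative clearance = 0.1404 + 0.744 + 0.37 = 1.2544.
Steady-state plasma level ∝ 1/CL: new value = 20.8 / 1.2544 = 16.6 mg/L.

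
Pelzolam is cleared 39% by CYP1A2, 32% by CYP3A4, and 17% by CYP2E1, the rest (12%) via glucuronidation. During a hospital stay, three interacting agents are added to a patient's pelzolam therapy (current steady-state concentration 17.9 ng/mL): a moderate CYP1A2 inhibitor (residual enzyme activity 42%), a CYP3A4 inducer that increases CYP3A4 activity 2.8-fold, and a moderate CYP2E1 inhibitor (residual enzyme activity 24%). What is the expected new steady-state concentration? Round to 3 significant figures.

14.7 ng/mL

The CYP1A2 pathway (39% of clearance) falls to 0.42× activity: 0.39 × 0.42 = 0.1638.
The CYP3A4 pathway (32% of clearance) increases to 2.8× activity: 0.32 × 2.8 = 0.896.
The CYP2E1 pathway (17% of clearance) is reduced to 0.24× activity: 0.17 × 0.24 = 0.0408.
The remaining 12% of clearance is unaffected.
New clearance relative to baseline: 0.1638 + 0.896 + 0.0408 + 0.12 = 1.2206.
Steady-state concentration ∝ 1/CL: new value = 17.9 / 1.2206 = 14.7 ng/mL.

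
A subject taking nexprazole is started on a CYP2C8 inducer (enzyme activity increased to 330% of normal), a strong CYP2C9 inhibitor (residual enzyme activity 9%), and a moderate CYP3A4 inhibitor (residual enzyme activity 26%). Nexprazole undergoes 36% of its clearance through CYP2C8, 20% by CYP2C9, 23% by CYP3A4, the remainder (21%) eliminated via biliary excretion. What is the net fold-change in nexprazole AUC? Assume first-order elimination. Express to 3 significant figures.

The CYP2C8 pathway (36% of clearance) is boosted to 3.3× activity: 0.36 × 3.3 = 1.188.
The CYP2C9 pathway (20% of clearance) falls to 0.09× activity: 0.2 × 0.09 = 0.018.
The CYP3A4 pathway (23% of clearance) falls to 0.26× activity: 0.23 × 0.26 = 0.0598.
Non-CYP routes (21%) are unchanged.
New clearance relative to baseline: 1.188 + 0.018 + 0.0598 + 0.21 = 1.4758.
Net AUC ratio = 1 / 1.4758 = 0.678.

0.678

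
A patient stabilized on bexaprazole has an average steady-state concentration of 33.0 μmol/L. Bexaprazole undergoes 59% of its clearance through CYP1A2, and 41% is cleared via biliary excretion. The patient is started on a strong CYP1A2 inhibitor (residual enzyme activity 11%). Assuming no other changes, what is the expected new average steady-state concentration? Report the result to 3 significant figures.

The CYP1A2 pathway (59% of clearance) falls to 0.11× activity: 0.59 × 0.11 = 0.0649.
Non-CYP routes (41%) are unchanged.
CL_new/CL_old = 0.0649 + 0.41 = 0.4749.
Average steady-state concentration ∝ 1/CL, so new value = 33.0 / 0.4749 = 69.5 μmol/L.

69.5 μmol/L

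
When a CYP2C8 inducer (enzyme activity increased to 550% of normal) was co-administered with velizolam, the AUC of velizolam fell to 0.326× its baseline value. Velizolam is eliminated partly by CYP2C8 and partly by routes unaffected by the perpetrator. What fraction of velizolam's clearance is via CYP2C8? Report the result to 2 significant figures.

Let fm be the CYP2C8 fraction. New clearance relative to baseline = fm × 5.5 + (1 − fm).
AUC ratio = 1 / (new CL fraction), so new CL fraction = 1 / 0.326 = 3.067.
fm × 5.5 + 1 − fm = 3.067  ⇒  fm × (5.5 − 1) = 2.067  ⇒  fm = 0.46.

0.46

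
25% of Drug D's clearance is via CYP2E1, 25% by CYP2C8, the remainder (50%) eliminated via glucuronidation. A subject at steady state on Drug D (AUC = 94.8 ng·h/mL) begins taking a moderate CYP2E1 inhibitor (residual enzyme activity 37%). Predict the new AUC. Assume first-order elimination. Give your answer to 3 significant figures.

CYP2E1: 0.25 × 0.37 = 0.0925
CYP2C8: 0.25 (unchanged)
Other: 0.5 (unchanged)
New clearance relative to baseline: 0.0925 + 0.25 + 0.5 = 0.8425.
With dosing unchanged, AUC scales as 1/CL: 94.8 / 0.8425 = 113 ng·h/mL.

113 ng·h/mL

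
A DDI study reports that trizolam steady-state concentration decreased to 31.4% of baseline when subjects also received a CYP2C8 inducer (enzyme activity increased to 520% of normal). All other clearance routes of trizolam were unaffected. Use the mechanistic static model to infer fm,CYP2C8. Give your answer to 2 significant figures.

Write x for the fraction cleared via CYP2C8. The observed steady-state concentration change means clearance rose to 1/0.314 = 3.185 of baseline.
Setting x·5.2 + (1 − x) = 3.185 and solving: x = (3.185 − 1)/(5.2 − 1) = 0.52.

0.52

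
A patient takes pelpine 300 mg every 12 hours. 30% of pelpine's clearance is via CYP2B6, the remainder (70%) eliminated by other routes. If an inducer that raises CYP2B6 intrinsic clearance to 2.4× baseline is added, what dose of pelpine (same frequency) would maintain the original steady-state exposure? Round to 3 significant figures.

The CYP2B6 pathway (30% of clearance) increases to 2.4× activity: 0.3 × 2.4 = 0.72.
The remaining 70% of clearance is unaffected.
New clearance relative to baseline: 0.72 + 0.7 = 1.42.
Exposure is unchanged when dose changes in proportion to clearance. New dose = 300 mg × 1.42 = 426 mg.

426 mg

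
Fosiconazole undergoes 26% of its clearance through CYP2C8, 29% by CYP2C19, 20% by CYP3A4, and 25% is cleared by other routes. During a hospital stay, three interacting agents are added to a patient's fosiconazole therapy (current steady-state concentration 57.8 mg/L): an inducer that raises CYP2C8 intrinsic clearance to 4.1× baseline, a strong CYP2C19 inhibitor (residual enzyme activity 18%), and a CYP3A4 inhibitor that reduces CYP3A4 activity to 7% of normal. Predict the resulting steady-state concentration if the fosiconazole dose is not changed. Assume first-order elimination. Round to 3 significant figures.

The CYP2C8 pathway (26% of clearance) rises to 4.1× activity: 0.26 × 4.1 = 1.066.
The CYP2C19 pathway (29% of clearance) is reduced to 0.18× activity: 0.29 × 0.18 = 0.0522.
The CYP3A4 pathway (20% of clearance) falls to 0.07× activity: 0.2 × 0.07 = 0.014.
The remaining 25% of clearance is unaffected.
New clearance relative to baseline: 1.066 + 0.0522 + 0.014 + 0.25 = 1.3822.
New steady-state concentration = 57.8 / 1.3822 = 41.8 mg/L (concentration scales inversely with clearance).

41.8 mg/L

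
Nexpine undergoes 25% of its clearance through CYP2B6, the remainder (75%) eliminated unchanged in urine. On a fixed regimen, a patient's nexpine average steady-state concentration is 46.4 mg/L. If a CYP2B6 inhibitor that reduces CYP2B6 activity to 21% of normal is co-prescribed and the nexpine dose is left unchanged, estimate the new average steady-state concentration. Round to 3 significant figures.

The CYP2B6 pathway (25% of clearance) drops to 0.21× activity: 0.25 × 0.21 = 0.0525.
The remaining 75% of clearance is unaffected.
Relative clearance = 0.0525 + 0.75 = 0.8025.
New average steady-state concentration = baseline ÷ relative clearance = 46.4 / 0.8025 = 57.8 mg/L.

57.8 mg/L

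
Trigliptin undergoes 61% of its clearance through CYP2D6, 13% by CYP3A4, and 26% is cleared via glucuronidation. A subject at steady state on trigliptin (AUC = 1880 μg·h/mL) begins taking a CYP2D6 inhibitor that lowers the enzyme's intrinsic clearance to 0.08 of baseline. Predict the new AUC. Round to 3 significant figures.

The CYP2D6 pathway (61% of clearance) falls to 0.08× activity: 0.61 × 0.08 = 0.0488.
CYP3A4 (13%) and the residual 26% are unaffected.
CL_new/CL_old = 0.0488 + 0.13 + 0.26 = 0.4388.
AUC ∝ 1/CL, so new value = 1880 / 0.4388 = 4.28 × 10³ μg·h/mL.

4.28 × 10³ μg·h/mL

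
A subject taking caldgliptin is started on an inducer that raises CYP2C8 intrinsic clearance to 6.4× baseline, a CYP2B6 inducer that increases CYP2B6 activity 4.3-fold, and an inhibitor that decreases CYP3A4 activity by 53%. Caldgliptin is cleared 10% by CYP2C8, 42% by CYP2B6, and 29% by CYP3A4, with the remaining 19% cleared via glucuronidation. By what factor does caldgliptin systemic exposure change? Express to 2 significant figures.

0.36

The CYP2C8 pathway (10% of clearance) is boosted to 6.4× activity: 0.1 × 6.4 = 0.64.
The CYP2B6 pathway (42% of clearance) increases to 4.3× activity: 0.42 × 4.3 = 1.806.
The CYP3A4 pathway (29% of clearance) drops to 0.47× activity: 0.29 × 0.47 = 0.1363.
The remaining 19% of clearance is unaffected.
New clearance relative to baseline: 0.64 + 1.806 + 0.1363 + 0.19 = 2.7723.
Because systemic exposure varies inversely with clearance, the combined effect is 1 / 2.7723 = 0.36.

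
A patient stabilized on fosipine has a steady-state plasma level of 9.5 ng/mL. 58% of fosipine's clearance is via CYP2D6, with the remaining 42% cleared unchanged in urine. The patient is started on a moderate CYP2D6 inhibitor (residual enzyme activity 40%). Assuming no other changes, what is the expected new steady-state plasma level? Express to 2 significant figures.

15 ng/mL

The CYP2D6 pathway (58% of clearance) drops to 0.4× activity: 0.58 × 0.4 = 0.232.
The remaining 42% of clearance is unaffected.
CL_new/CL_old = 0.232 + 0.42 = 0.652.
With dosing unchanged, steady-state plasma level scales as 1/CL: 9.5 / 0.652 = 15 ng/mL.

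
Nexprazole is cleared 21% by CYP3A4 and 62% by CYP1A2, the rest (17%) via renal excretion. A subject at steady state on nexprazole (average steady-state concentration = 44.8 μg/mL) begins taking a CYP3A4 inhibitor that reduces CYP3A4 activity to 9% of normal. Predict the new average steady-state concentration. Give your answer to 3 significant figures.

55.4 μg/mL

The CYP3A4 pathway (21% of clearance) is reduced to 0.09× activity: 0.21 × 0.09 = 0.0189.
CYP1A2 (62%) and the residual 17% are unaffected.
New clearance relative to baseline: 0.0189 + 0.62 + 0.17 = 0.8089.
Average steady-state concentration ∝ 1/CL, so new value = 44.8 / 0.8089 = 55.4 μg/mL.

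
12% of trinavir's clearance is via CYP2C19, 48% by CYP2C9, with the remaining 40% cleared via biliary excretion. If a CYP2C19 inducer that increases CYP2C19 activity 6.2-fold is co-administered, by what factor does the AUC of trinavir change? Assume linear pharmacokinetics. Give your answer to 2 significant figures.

CYP2C19: 0.12 × 6.2 = 0.744
CYP2C9: 0.48 (unchanged)
Other: 0.4 (unchanged)
New clearance relative to baseline: 0.744 + 0.48 + 0.4 = 1.624.
AUC ratio = CL_old/CL_new = 1 / 1.624 = 0.62.

0.62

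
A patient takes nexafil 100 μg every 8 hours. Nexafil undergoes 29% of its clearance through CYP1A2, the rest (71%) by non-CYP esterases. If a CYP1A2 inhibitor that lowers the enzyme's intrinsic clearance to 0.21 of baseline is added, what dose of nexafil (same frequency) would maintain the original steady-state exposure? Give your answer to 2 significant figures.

The CYP1A2 pathway (29% of clearance) is reduced to 0.21× activity: 0.29 × 0.21 = 0.0609.
Non-CYP routes (71%) are unchanged.
CL_new/CL_old = 0.0609 + 0.71 = 0.7709.
To maintain the same steady-state level, dose must scale with clearance: new dose = 100 × 0.7709 = 77 μg.

77 μg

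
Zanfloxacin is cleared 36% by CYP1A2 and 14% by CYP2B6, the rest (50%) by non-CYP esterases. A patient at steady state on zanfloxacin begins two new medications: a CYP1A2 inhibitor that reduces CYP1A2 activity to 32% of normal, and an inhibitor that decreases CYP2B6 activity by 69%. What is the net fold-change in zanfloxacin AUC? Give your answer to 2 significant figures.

CYP1A2: 0.36 × 0.32 = 0.1152
CYP2B6: 0.14 × 0.31 = 0.0434
Other: 0.5 (unchanged)
New clearance relative to baseline: 0.1152 + 0.0434 + 0.5 = 0.6586.
Because AUC varies inversely with clearance, the combined effect is 1 / 0.6586 = 1.5.

1.5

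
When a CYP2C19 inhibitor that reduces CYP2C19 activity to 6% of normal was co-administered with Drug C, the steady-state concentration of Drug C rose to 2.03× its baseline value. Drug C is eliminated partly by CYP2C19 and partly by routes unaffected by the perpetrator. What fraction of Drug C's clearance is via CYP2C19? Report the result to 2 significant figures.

0.54

Let fm be the CYP2C19 fraction. New clearance relative to baseline = fm × 0.06 + (1 − fm).
Steady-state concentration ratio = 1 / (new CL fraction), so new CL fraction = 1 / 2.03 = 0.4926.
fm × 0.06 + 1 − fm = 0.4926  ⇒  fm × (0.06 − 1) = −0.5074  ⇒  fm = 0.54.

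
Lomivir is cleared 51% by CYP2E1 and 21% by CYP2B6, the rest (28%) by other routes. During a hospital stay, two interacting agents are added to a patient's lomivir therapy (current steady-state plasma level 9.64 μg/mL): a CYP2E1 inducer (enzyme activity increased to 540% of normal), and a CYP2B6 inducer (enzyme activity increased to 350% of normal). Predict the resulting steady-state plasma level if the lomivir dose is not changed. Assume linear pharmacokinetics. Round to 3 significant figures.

CYP2E1: 0.51 × 5.4 = 2.754
CYP2B6: 0.21 × 3.5 = 0.735
Other: 0.28 (unchanged)
Relative clearance = 2.754 + 0.735 + 0.28 = 3.769.
Steady-state plasma level ∝ 1/CL: new value = 9.64 / 3.769 = 2.56 μg/mL.

2.56 μg/mL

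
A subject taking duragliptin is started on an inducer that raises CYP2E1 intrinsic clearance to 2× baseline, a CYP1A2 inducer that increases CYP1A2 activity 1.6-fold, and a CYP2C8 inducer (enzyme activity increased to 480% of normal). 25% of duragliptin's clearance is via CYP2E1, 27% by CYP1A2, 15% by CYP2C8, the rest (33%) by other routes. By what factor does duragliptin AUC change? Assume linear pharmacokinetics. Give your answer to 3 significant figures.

The CYP2E1 pathway (25% of clearance) increases to 2× activity: 0.25 × 2 = 0.5.
The CYP1A2 pathway (27% of clearance) rises to 1.6× activity: 0.27 × 1.6 = 0.432.
The CYP2C8 pathway (15% of clearance) rises to 4.8× activity: 0.15 × 4.8 = 0.72.
The remaining 33% of clearance is unaffected.
Relative clearance = 0.5 + 0.432 + 0.72 + 0.33 = 1.982.
AUC ∝ 1/CL: fold-change = 1 / 1.982 = 0.505.

0.505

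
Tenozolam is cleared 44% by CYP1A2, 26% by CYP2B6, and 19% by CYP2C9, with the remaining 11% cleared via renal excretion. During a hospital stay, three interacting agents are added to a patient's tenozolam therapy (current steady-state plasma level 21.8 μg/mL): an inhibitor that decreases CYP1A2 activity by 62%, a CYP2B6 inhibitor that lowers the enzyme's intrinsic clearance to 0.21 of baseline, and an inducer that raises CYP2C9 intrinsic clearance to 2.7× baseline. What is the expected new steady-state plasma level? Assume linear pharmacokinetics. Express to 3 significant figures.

The CYP1A2 pathway (44% of clearance) drops to 0.38× activity: 0.44 × 0.38 = 0.1672.
The CYP2B6 pathway (26% of clearance) is reduced to 0.21× activity: 0.26 × 0.21 = 0.0546.
The CYP2C9 pathway (19% of clearance) rises to 2.7× activity: 0.19 × 2.7 = 0.513.
The remaining 11% of clearance is unaffected.
New clearance relative to baseline: 0.1672 + 0.0546 + 0.513 + 0.11 = 0.8448.
Dividing the baseline by the relative clearance: 21.8 / 0.8448 = 25.8 μg/mL.

25.8 μg/mL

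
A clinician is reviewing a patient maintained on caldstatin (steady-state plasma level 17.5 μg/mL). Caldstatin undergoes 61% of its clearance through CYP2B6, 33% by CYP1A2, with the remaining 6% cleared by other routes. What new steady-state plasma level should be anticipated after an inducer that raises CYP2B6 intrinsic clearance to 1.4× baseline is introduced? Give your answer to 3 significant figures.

14.1 μg/mL

CYP2B6: 0.61 × 1.4 = 0.854
CYP1A2: 0.33 (unchanged)
Other: 0.06 (unchanged)
New clearance relative to baseline: 0.854 + 0.33 + 0.06 = 1.244.
New steady-state plasma level = baseline ÷ relative clearance = 17.5 / 1.244 = 14.1 μg/mL.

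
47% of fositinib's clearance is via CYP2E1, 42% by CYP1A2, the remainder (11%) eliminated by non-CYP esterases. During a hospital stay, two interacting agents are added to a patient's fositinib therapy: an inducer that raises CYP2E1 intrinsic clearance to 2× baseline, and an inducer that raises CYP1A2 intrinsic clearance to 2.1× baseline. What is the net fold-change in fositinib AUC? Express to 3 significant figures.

0.518

The CYP2E1 pathway (47% of clearance) increases to 2× activity: 0.47 × 2 = 0.94.
The CYP1A2 pathway (42% of clearance) rises to 2.1× activity: 0.42 × 2.1 = 0.882.
Non-CYP routes (11%) are unchanged.
CL_new/CL_old = 0.94 + 0.882 + 0.11 = 1.932.
AUC ∝ 1/CL: fold-change = 1 / 1.932 = 0.518.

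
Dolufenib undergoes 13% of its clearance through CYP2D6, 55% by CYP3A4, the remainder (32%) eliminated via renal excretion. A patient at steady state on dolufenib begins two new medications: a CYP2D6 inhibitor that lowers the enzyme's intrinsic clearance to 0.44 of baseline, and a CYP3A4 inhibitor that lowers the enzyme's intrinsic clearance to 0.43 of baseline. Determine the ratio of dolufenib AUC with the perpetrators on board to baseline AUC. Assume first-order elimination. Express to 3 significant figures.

1.63

The CYP2D6 pathway (13% of clearance) drops to 0.44× activity: 0.13 × 0.44 = 0.0572.
The CYP3A4 pathway (55% of clearance) is reduced to 0.43× activity: 0.55 × 0.43 = 0.2365.
Non-CYP routes (32%) are unchanged.
CL_new/CL_old = 0.0572 + 0.2365 + 0.32 = 0.6137.
Net AUC ratio = 1 / 0.6137 = 1.63.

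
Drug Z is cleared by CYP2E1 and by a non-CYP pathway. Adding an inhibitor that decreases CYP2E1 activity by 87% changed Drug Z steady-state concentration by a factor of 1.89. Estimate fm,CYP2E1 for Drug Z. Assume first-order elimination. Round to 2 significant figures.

0.54

Write x for the fraction cleared via CYP2E1. The observed steady-state concentration change means clearance fell to 1/1.89 = 0.5291 of baseline.
Setting x·0.13 + (1 − x) = 0.5291 and solving: x = (0.5291 − 1)/(0.13 − 1) = 0.54.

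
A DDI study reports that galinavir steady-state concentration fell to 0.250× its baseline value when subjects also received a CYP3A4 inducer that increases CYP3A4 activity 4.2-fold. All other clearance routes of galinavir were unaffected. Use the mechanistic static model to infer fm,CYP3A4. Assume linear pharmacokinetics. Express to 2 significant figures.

0.94

Call the CYP3A4 fraction fm. After the interaction, CL_new/CL_old = fm × 4.2 + (1 − fm).
Steady-state concentration ratio = 1 / (new CL fraction), so new CL fraction = 1 / 0.250 = 4.
fm × 4.2 + 1 − fm = 4  ⇒  fm × (4.2 − 1) = 3  ⇒  fm = 0.94.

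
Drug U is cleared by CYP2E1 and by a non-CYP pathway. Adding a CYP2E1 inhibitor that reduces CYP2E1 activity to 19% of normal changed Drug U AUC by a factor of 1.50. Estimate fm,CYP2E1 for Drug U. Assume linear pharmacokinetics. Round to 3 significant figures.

0.412

Let x = fm,CYP2E1. Because AUC ∝ 1/CL, relative clearance fell to 1/1.50 = 0.6667.
Setting x·0.19 + (1 − x) = 0.6667 and solving: x = (0.6667 − 1)/(0.19 − 1) = 0.412.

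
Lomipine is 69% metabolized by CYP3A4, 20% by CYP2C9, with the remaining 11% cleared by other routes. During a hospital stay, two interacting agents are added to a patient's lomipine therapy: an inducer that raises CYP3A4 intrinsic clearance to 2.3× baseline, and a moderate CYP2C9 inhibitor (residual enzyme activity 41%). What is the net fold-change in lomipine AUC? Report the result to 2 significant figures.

CYP3A4: 0.69 × 2.3 = 1.587
CYP2C9: 0.2 × 0.41 = 0.082
Other: 0.11 (unchanged)
Relative clearance = 1.587 + 0.082 + 0.11 = 1.779.
Because AUC varies inversely with clearance, the combined effect is 1 / 1.779 = 0.56.

0.56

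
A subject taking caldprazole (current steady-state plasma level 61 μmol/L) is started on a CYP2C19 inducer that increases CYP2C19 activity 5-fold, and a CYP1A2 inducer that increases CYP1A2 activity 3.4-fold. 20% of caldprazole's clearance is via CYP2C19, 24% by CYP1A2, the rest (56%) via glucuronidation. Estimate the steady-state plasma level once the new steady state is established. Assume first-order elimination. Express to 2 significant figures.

CYP2C19: 0.2 × 5 = 1
CYP1A2: 0.24 × 3.4 = 0.816
Other: 0.56 (unchanged)
Relative clearance = 1 + 0.816 + 0.56 = 2.376.
Dividing the baseline by the relative clearance: 61 / 2.376 = 26 μmol/L.

26 μmol/L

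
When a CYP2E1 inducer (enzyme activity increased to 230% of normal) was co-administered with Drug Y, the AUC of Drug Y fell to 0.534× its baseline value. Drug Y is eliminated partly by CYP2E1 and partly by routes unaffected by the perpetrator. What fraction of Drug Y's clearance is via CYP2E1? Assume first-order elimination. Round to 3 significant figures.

Let x = fm,CYP2E1. Because AUC ∝ 1/CL, relative clearance rose to 1/0.534 = 1.873.
Only the CYP2E1 route changed, so 1.873 = x·2.3 + (1 − x), giving x = 0.671.

0.671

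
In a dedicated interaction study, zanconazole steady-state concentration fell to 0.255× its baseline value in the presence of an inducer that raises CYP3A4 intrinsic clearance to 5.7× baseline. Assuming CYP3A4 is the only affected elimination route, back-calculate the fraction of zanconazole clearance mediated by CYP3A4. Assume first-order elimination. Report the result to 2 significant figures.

CL'/CL = 1 / 0.255 = 3.922
5.7·fm + (1 − fm) = 3.922
fm = (3.922 − 1) / (5.7 − 1) = 0.62

0.62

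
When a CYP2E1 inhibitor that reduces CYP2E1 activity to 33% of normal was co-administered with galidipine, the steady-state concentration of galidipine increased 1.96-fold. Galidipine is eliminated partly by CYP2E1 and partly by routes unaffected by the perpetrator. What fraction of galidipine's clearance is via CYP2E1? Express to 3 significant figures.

0.731

Let fm be the CYP2E1 fraction. New clearance relative to baseline = fm × 0.33 + (1 − fm).
Steady-state concentration ratio = 1 / (new CL fraction), so new CL fraction = 1 / 1.96 = 0.5102.
fm × 0.33 + 1 − fm = 0.5102  ⇒  fm × (0.33 − 1) = −0.4898  ⇒  fm = 0.731.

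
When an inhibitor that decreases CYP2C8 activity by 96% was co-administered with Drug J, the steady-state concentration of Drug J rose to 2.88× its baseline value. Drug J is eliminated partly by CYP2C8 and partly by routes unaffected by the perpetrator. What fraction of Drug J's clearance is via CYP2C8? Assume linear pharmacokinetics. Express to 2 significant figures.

Let fm be the CYP2C8 fraction. New clearance relative to baseline = fm × 0.04 + (1 − fm).
Steady-state concentration ratio = 1 / (new CL fraction), so new CL fraction = 1 / 2.88 = 0.3472.
fm × 0.04 + 1 − fm = 0.3472  ⇒  fm × (0.04 − 1) = −0.6528  ⇒  fm = 0.68.

0.68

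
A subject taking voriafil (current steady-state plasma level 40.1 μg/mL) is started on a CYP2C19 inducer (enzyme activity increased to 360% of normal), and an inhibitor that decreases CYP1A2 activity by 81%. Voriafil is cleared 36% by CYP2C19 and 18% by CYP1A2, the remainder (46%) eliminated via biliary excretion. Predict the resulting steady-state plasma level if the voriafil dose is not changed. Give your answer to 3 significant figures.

22.4 μg/mL

CYP2C19: 0.36 × 3.6 = 1.296
CYP1A2: 0.18 × 0.19 = 0.0342
Other: 0.46 (unchanged)
New clearance relative to baseline: 1.296 + 0.0342 + 0.46 = 1.7902.
Steady-state plasma level ∝ 1/CL: new value = 40.1 / 1.7902 = 22.4 μg/mL.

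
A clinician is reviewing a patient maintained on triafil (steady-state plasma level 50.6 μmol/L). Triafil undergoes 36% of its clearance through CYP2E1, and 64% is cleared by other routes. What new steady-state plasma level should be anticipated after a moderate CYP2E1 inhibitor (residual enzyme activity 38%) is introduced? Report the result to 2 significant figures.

65 μmol/L

The CYP2E1 pathway (36% of clearance) drops to 0.38× activity: 0.36 × 0.38 = 0.1368.
Non-CYP routes (64%) are unchanged.
CL_new/CL_old = 0.1368 + 0.64 = 0.7768.
New steady-state plasma level = baseline ÷ relative clearance = 50.6 / 0.7768 = 65 μmol/L.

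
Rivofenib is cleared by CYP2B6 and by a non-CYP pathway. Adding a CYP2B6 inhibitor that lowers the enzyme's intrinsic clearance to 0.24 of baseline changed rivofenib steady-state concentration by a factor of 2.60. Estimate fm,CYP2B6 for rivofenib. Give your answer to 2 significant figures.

Write x for the fraction cleared via CYP2B6. The observed steady-state concentration change means clearance fell to 1/2.60 = 0.3846 of baseline.
Only the CYP2B6 route changed, so 0.3846 = x·0.24 + (1 − x), giving x = 0.81.

0.81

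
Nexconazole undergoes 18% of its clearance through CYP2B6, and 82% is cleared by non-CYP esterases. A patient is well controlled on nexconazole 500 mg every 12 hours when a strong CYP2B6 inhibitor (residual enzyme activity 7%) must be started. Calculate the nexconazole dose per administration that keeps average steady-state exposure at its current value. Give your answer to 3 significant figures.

CYP2B6: 0.18 × 0.07 = 0.0126
Other: 0.82 (unchanged)
New clearance relative to baseline: 0.0126 + 0.82 = 0.8326.
Exposure is unchanged when dose changes in proportion to clearance. New dose = 500 mg × 0.8326 = 416 mg.

416 mg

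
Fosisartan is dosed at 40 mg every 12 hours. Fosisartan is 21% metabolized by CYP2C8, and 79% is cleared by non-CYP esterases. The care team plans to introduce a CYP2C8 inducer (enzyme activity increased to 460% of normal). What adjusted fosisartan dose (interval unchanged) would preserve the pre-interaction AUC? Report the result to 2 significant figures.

70 mg

The CYP2C8 pathway (21% of clearance) rises to 4.6× activity: 0.21 × 4.6 = 0.966.
The remaining 79% of clearance is unaffected.
Relative clearance = 0.966 + 0.79 = 1.756.
Exposure is unchanged when dose changes in proportion to clearance. New dose = 40 mg × 1.756 = 70 mg.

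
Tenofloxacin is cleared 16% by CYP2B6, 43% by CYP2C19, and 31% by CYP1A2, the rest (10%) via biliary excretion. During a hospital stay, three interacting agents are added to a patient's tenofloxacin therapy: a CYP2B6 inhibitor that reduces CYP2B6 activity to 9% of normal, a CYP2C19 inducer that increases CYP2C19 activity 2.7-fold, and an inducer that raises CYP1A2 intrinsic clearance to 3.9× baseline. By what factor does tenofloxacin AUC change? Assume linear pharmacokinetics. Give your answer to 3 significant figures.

CYP2B6: 0.16 × 0.09 = 0.0144
CYP2C19: 0.43 × 2.7 = 1.161
CYP1A2: 0.31 × 3.9 = 1.209
Other: 0.1 (unchanged)
CL_new/CL_old = 0.0144 + 1.161 + 1.209 + 0.1 = 2.4844.
Net AUC ratio = 1 / 2.4844 = 0.403.

0.403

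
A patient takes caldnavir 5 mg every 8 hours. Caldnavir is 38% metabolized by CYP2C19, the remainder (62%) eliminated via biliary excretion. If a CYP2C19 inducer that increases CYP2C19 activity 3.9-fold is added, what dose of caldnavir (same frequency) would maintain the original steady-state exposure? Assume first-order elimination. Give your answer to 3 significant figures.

10.5 mg

The CYP2C19 pathway (38% of clearance) increases to 3.9× activity: 0.38 × 3.9 = 1.482.
Non-CYP routes (62%) are unchanged.
Relative clearance = 1.482 + 0.62 = 2.102.
Exposure is unchanged when dose changes in proportion to clearance. New dose = 5 mg × 2.102 = 10.5 mg.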